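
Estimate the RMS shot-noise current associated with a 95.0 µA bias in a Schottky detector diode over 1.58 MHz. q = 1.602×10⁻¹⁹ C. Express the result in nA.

6.93 nA

I_n = √(2qI·B)
2qI·B = 2 × 1.602×10⁻¹⁹ × 9.50×10⁻⁵ × 1.58×10⁶ = 4.81×10⁻¹⁷ A²
I_n = √(4.81×10⁻¹⁷) = 6.93×10⁻⁹ A = 6.93 nA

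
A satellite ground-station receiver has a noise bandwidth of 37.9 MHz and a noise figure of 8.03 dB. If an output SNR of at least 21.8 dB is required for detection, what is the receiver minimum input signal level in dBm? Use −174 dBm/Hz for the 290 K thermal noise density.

−68.4 dBm

Sensitivity = −174 + 10 log₁₀(B) + NF + SNR_min
= −174 + 75.79 + 8.03 + 21.8
= −68.38 dBm → −68.4 dBm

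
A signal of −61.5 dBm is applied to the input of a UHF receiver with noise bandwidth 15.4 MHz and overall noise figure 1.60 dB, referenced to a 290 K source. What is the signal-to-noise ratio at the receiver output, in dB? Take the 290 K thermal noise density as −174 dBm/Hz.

39.0 dB

Noise floor: N = −174 + 10 log₁₀(B) + NF
10 log₁₀(1.54×10⁷) = 71.88 dB
N = −174 + 71.88 + 1.60 = −100.52 dBm
SNR = P_sig − N = −61.5 − (−100.52) = 39.02 dB → 39.0 dB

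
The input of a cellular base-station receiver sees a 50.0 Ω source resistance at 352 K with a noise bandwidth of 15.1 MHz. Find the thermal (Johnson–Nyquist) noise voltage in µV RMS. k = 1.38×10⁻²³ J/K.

3.83 µV

V_n = √(4kTRB)
4kTRB = 4 × 1.38×10⁻²³ × 352 × 5.00×10¹ × 1.51×10⁷ = 1.47×10⁻¹¹ V²
V_n = √(1.47×10⁻¹¹) = 3.83×10⁻⁶ V = 3.83 µV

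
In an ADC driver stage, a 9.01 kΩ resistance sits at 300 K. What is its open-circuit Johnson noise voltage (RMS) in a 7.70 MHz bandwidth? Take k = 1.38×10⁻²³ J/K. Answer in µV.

V_n = √(4kTRB)
4kTRB = 4 × 1.38×10⁻²³ × 300 × 9.01×10³ × 7.70×10⁶ = 1.15×10⁻⁹ V²
V_n = √(1.15×10⁻⁹) = 3.39×10⁻⁵ V = 33.9 µV

33.9 µV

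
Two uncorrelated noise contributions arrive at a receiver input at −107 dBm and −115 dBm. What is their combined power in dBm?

−106.4 dBm

Convert to linear, add, convert back:
P₁ = 2.00×10⁻¹⁴ W, P₂ = 3.16×10⁻¹⁵ W
P_tot = 2.31×10⁻¹⁴ W → 10 log₁₀(P_tot / 10⁻³) = −106.4 dBm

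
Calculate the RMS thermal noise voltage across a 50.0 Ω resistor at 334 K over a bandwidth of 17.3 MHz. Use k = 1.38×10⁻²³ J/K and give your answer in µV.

V_n = √(4kTRB)
4kTRB = 4 × 1.38×10⁻²³ × 334 × 5.00×10¹ × 1.73×10⁷ = 1.59×10⁻¹¹ V²
V_n = √(1.59×10⁻¹¹) = 3.99×10⁻⁶ V = 3.99 µV

3.99 µV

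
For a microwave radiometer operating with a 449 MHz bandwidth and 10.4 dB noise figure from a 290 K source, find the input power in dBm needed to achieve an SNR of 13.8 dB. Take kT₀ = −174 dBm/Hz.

−63.3 dBm

Sensitivity = −174 + 10 log₁₀(B) + NF + SNR_min
= −174 + 86.52 + 10.4 + 13.8
= −63.28 dBm → −63.3 dBm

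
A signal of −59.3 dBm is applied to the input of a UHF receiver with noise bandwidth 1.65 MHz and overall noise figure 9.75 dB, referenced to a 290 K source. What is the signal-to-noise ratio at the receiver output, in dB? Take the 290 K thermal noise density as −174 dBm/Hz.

Noise floor: N = −174 + 10 log₁₀(B) + NF
10 log₁₀(1.65×10⁶) = 62.17 dB
N = −174 + 62.17 + 9.75 = −102.08 dBm
SNR = P_sig − N = −59.3 − (−102.08) = 42.78 dB → 42.8 dB

42.8 dB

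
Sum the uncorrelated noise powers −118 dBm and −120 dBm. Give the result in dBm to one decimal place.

−115.9 dBm

Convert to linear, add, convert back:
P₁ = 1.58×10⁻¹⁵ W, P₂ = 1.00×10⁻¹⁵ W
P_tot = 2.58×10⁻¹⁵ W → 10 log₁₀(P_tot / 10⁻³) = −115.9 dBm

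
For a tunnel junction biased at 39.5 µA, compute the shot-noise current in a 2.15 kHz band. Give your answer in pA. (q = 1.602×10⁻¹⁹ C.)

I_n = √(2qI·B)
2qI·B = 2 × 1.602×10⁻¹⁹ × 3.95×10⁻⁵ × 2.15×10³ = 2.72×10⁻²⁰ A²
I_n = √(2.72×10⁻²⁰) = 1.65×10⁻¹⁰ A = 165 pA

165 pA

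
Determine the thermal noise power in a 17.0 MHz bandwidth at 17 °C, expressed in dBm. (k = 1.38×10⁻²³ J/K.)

−101.7 dBm

T = 17 °C + 273.15 = 290.15 K
P_n = kTB = 1.38×10⁻²³ × 290.15 × 1.70×10⁷ = 6.81×10⁻¹⁴ W
In dBm: 10 log₁₀(6.81×10⁻¹⁴ / 10⁻³) = −101.7 dBm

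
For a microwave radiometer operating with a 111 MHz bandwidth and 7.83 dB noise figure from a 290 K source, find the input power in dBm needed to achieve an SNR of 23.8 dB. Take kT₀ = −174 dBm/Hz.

Sensitivity = −174 + 10 log₁₀(B) + NF + SNR_min
= −174 + 80.45 + 7.83 + 23.8
= −61.92 dBm → −61.9 dBm

−61.9 dBm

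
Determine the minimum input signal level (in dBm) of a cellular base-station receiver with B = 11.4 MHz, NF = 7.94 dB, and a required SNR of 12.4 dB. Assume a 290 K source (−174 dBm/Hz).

−83.1 dBm

Sensitivity = −174 + 10 log₁₀(B) + NF + SNR_min
= −174 + 70.57 + 7.94 + 12.4
= −83.09 dBm → −83.1 dBm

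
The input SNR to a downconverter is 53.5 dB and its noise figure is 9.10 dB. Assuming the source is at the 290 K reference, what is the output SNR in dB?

44.40 dB

By definition F = SNR_in/SNR_out, so in dB: SNR_out = SNR_in − NF
SNR_out = 53.5 − 9.10 = 44.40 dB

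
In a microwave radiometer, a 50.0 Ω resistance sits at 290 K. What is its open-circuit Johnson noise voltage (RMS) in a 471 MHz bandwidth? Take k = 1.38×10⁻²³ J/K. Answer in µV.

V_n = √(4kTRB)
4kTRB = 4 × 1.38×10⁻²³ × 290 × 5.00×10¹ × 4.71×10⁸ = 3.77×10⁻¹⁰ V²
V_n = √(3.77×10⁻¹⁰) = 1.94×10⁻⁵ V = 19.4 µV

19.4 µV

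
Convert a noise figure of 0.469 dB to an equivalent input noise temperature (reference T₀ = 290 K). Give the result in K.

F = 10^(0.469/10) = 1.11404
T_e = (F − 1)·T₀ = (1.11404 − 1) × 290 = 33.1 K

33.1 K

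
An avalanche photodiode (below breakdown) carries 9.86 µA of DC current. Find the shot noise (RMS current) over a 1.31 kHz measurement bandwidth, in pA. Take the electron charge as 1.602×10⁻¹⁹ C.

64.3 pA

I_n = √(2qI·B)
2qI·B = 2 × 1.602×10⁻¹⁹ × 9.86×10⁻⁶ × 1.31×10³ = 4.14×10⁻²¹ A²
I_n = √(4.14×10⁻²¹) = 6.43×10⁻¹¹ A = 64.3 pA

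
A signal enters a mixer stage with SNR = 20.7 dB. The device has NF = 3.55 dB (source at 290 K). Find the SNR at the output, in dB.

17.15 dB

By definition F = SNR_in/SNR_out, so in dB: SNR_out = SNR_in − NF
SNR_out = 20.7 − 3.55 = 17.15 dB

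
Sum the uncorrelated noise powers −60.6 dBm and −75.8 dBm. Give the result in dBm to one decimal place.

−60.5 dBm

Convert to linear, add, convert back:
P₁ = 8.71×10⁻¹⁰ W, P₂ = 2.63×10⁻¹¹ W
P_tot = 8.97×10⁻¹⁰ W → 10 log₁₀(P_tot / 10⁻³) = −60.5 dBm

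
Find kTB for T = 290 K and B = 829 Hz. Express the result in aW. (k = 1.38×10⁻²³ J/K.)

P_n = kTB = 1.38×10⁻²³ × 290 × 8.29×10² = 3.32×10⁻¹⁸ W = 3.32 aW

3.32 aW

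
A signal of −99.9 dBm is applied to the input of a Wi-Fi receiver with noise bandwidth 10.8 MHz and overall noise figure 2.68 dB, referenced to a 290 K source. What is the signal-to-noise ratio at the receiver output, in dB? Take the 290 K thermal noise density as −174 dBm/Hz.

1.1 dB

Noise floor: N = −174 + 10 log₁₀(B) + NF
10 log₁₀(1.08×10⁷) = 70.33 dB
N = −174 + 70.33 + 2.68 = −100.99 dBm
SNR = P_sig − N = −99.9 − (−100.99) = 1.09 dB → 1.1 dB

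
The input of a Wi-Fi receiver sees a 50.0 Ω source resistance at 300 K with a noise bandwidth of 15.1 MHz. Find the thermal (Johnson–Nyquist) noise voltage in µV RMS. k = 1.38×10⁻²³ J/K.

3.54 µV

V_n = √(4kTRB)
4kTRB = 4 × 1.38×10⁻²³ × 300 × 5.00×10¹ × 1.51×10⁷ = 1.25×10⁻¹¹ V²
V_n = √(1.25×10⁻¹¹) = 3.54×10⁻⁶ V = 3.54 µV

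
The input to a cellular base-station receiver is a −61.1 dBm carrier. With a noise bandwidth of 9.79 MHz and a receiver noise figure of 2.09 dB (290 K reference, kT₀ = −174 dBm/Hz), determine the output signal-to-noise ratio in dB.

Noise floor: N = −174 + 10 log₁₀(B) + NF
10 log₁₀(9.79×10⁶) = 69.91 dB
N = −174 + 69.91 + 2.09 = −102.00 dBm
SNR = P_sig − N = −61.1 − (−102.00) = 40.90 dB → 40.9 dB

40.9 dB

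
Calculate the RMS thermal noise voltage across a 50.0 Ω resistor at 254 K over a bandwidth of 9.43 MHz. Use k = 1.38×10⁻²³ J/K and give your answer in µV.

V_n = √(4kTRB)
4kTRB = 4 × 1.38×10⁻²³ × 254 × 5.00×10¹ × 9.43×10⁶ = 6.61×10⁻¹² V²
V_n = √(6.61×10⁻¹²) = 2.57×10⁻⁶ V = 2.57 µV

2.57 µV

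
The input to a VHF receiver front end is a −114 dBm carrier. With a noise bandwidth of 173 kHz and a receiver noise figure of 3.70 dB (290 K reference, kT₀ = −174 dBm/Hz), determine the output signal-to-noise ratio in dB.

Noise floor: N = −174 + 10 log₁₀(B) + NF
10 log₁₀(1.73×10⁵) = 52.38 dB
N = −174 + 52.38 + 3.70 = −117.92 dBm
SNR = P_sig − N = −114 − (−117.92) = 3.92 dB → 3.9 dB

3.9 dB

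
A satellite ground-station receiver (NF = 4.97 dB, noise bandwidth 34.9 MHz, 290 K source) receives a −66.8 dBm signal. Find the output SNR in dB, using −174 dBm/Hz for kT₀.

26.8 dB

Noise floor: N = −174 + 10 log₁₀(B) + NF
10 log₁₀(3.49×10⁷) = 75.43 dB
N = −174 + 75.43 + 4.97 = −93.60 dBm
SNR = P_sig − N = −66.8 − (−93.60) = 26.80 dB → 26.8 dB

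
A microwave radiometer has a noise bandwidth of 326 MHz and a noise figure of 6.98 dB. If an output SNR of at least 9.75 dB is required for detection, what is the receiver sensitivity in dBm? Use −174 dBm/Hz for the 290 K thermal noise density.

−72.1 dBm

Sensitivity = −174 + 10 log₁₀(B) + NF + SNR_min
= −174 + 85.13 + 6.98 + 9.75
= −72.14 dBm → −72.1 dBm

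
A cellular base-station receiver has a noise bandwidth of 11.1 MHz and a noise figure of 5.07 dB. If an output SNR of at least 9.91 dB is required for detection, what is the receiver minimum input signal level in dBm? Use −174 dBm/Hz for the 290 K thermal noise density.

Sensitivity = −174 + 10 log₁₀(B) + NF + SNR_min
= −174 + 70.45 + 5.07 + 9.91
= −88.57 dBm → −88.6 dBm

−88.6 dBm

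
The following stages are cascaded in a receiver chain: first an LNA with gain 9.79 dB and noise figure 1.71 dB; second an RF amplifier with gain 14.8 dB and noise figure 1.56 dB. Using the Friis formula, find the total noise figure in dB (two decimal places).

1.84 dB

Convert to linear (a loss of L dB is a gain of −L dB): F_i = 10^(NF_i/10), G_i = 10^(G_i,dB/10)
  Stage 1: F_1 = 10^(1.71/10) = 1.483, G_1 = 10^(9.79/10) = 9.528
  Stage 2: F_2 = 10^(1.56/10) = 1.432, G_2 = 10^(14.8/10) = 30.20
Friis cascade:
  F = 1.483 + (1.432 − 1)/9.528 = 1.528
NF = 10 log₁₀(1.528) = 1.84 dB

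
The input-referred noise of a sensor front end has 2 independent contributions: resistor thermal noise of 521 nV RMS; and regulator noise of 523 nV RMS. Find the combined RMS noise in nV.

738 nV

Uncorrelated sources add in power (mean-square): V_tot = √(ΣV_i²)
V_tot = √[(5.21×10⁻⁷)² + (5.23×10⁻⁷)²] = 7.38×10⁻⁷ V = 738 nV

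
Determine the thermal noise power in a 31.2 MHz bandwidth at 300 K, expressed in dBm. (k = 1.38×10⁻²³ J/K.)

P_n = kTB = 1.38×10⁻²³ × 300 × 3.12×10⁷ = 1.29×10⁻¹³ W
In dBm: 10 log₁₀(1.29×10⁻¹³ / 10⁻³) = −98.9 dBm

−98.9 dBm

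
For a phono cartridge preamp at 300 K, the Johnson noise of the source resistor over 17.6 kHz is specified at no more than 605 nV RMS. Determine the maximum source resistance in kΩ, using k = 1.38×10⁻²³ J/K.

1.26 kΩ

Johnson–Nyquist: V_n = √(4kTRB) ⇒ R = V_n² / (4kTB)
4kTB = 4 × 1.38×10⁻²³ × 300 × 1.76×10⁴ = 2.91×10⁻¹⁶
R = (6.05×10⁻⁷)² / 2.91×10⁻¹⁶ = 1.26×10³ Ω = 1.26 kΩ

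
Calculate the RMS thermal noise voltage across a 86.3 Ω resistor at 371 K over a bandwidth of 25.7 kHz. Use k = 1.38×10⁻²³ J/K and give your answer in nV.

V_n = √(4kTRB)
4kTRB = 4 × 1.38×10⁻²³ × 371 × 8.63×10¹ × 2.57×10⁴ = 4.54×10⁻¹⁴ V²
V_n = √(4.54×10⁻¹⁴) = 2.13×10⁻⁷ V = 213 nV

213 nV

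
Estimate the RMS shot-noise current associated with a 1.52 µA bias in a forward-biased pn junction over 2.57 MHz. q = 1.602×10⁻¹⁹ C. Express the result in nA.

I_n = √(2qI·B)
2qI·B = 2 × 1.602×10⁻¹⁹ × 1.52×10⁻⁶ × 2.57×10⁶ = 1.25×10⁻¹⁸ A²
I_n = √(1.25×10⁻¹⁸) = 1.12×10⁻⁹ A = 1.12 nA

1.12 nA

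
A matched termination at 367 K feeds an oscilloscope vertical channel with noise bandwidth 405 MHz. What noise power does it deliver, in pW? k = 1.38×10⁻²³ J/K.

P_n = kTB = 1.38×10⁻²³ × 367 × 4.05×10⁸ = 2.05×10⁻¹² W = 2.05 pW

2.05 pW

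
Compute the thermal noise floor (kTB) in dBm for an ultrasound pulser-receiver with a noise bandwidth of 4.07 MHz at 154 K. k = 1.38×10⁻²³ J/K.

P_n = kTB = 1.38×10⁻²³ × 154 × 4.07×10⁶ = 8.65×10⁻¹⁵ W
In dBm: 10 log₁₀(8.65×10⁻¹⁵ / 10⁻³) = −110.6 dBm

−110.6 dBm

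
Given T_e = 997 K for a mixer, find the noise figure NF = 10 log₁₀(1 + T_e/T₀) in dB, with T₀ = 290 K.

6.47 dB

F = 1 + T_e/T₀ = 1 + 997/290 = 4.43793
NF = 10 log₁₀(4.43793) = 6.47 dB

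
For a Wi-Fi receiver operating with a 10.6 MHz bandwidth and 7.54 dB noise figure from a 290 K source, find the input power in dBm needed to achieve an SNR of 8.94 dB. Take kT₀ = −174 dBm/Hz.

Sensitivity = −174 + 10 log₁₀(B) + NF + SNR_min
= −174 + 70.25 + 7.54 + 8.94
= −87.27 dBm → −87.3 dBm

−87.3 dBm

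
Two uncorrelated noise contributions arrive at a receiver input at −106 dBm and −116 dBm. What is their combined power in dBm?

−105.6 dBm

Convert to linear, add, convert back:
P₁ = 2.51×10⁻¹⁴ W, P₂ = 2.51×10⁻¹⁵ W
P_tot = 2.76×10⁻¹⁴ W → 10 log₁₀(P_tot / 10⁻³) = −105.6 dBm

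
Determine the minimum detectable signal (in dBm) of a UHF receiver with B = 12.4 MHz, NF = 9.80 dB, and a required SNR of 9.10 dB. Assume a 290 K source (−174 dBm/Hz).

Sensitivity = −174 + 10 log₁₀(B) + NF + SNR_min
= −174 + 70.93 + 9.80 + 9.10
= −84.17 dBm → −84.2 dBm

−84.2 dBm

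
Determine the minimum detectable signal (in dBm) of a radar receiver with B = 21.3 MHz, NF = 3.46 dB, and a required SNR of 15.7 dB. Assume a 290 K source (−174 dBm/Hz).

Sensitivity = −174 + 10 log₁₀(B) + NF + SNR_min
= −174 + 73.28 + 3.46 + 15.7
= −81.56 dBm → −81.6 dBm

−81.6 dBm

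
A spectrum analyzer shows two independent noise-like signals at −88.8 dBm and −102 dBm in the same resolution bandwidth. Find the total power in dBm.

Convert to linear, add, convert back:
P₁ = 1.32×10⁻¹² W, P₂ = 6.31×10⁻¹⁴ W
P_tot = 1.38×10⁻¹² W → 10 log₁₀(P_tot / 10⁻³) = −88.6 dBm

−88.6 dBm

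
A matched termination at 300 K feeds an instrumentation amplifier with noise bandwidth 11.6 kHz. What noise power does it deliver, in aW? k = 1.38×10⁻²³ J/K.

48.0 aW

P_n = kTB = 1.38×10⁻²³ × 300 × 1.16×10⁴ = 4.80×10⁻¹⁷ W = 48.0 aW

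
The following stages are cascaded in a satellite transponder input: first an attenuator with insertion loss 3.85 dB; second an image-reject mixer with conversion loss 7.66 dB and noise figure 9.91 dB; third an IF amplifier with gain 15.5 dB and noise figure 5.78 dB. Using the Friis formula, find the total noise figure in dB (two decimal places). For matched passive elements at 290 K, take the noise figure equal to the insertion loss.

18.01 dB

Convert to linear (a loss of L dB is a gain of −L dB): F_i = 10^(NF_i/10), G_i = 10^(G_i,dB/10)
  Stage 1: F_1 = 10^(3.85/10) = 2.427, G_1 = 10^(−3.85/10) = 0.4121
  Stage 2: F_2 = 10^(9.91/10) = 9.795, G_2 = 10^(−7.66/10) = 0.1714
  Stage 3: F_3 = 10^(5.78/10) = 3.784, G_3 = 10^(15.5/10) = 35.48
Friis cascade:
  F = 2.427 + (9.795 − 1)/0.4121 + (3.784 − 1)/0.07063 = 63.19
NF = 10 log₁₀(63.19) = 18.01 dB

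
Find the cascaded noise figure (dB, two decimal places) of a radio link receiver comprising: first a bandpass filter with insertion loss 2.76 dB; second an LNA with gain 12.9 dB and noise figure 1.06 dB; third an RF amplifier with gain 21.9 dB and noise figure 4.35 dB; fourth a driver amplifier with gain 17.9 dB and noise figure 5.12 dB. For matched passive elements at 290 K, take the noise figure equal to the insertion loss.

4.11 dB

Convert to linear (a loss of L dB is a gain of −L dB): F_i = 10^(NF_i/10), G_i = 10^(G_i,dB/10)
  Stage 1: F_1 = 10^(2.76/10) = 1.888, G_1 = 10^(−2.76/10) = 0.5297
  Stage 2: F_2 = 10^(1.06/10) = 1.276, G_2 = 10^(12.9/10) = 19.50
  Stage 3: F_3 = 10^(4.35/10) = 2.723, G_3 = 10^(21.9/10) = 154.9
  Stage 4: F_4 = 10^(5.12/10) = 3.251, G_4 = 10^(17.9/10) = 61.66
Friis cascade:
  F = 1.888 + (1.276 − 1)/0.5297 + (2.723 − 1)/10.33 + (3.251 − 1)/1600 = 2.578
NF = 10 log₁₀(2.578) = 4.11 dB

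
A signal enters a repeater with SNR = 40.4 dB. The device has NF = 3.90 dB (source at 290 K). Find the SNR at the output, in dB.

36.50 dB

By definition F = SNR_in/SNR_out, so in dB: SNR_out = SNR_in − NF
SNR_out = 40.4 − 3.90 = 36.50 dB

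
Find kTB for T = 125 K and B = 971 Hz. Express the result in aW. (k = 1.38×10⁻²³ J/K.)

P_n = kTB = 1.38×10⁻²³ × 125 × 9.71×10² = 1.67×10⁻¹⁸ W = 1.67 aW

1.67 aW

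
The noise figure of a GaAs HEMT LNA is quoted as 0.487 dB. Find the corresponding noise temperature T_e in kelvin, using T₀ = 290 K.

F = 10^(0.487/10) = 1.11866
T_e = (F − 1)·T₀ = (1.11866 − 1) × 290 = 34.4 K

34.4 K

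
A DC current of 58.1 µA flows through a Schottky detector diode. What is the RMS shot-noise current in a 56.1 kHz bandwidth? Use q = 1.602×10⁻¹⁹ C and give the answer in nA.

I_n = √(2qI·B)
2qI·B = 2 × 1.602×10⁻¹⁹ × 5.81×10⁻⁵ × 5.61×10⁴ = 1.04×10⁻¹⁸ A²
I_n = √(1.04×10⁻¹⁸) = 1.02×10⁻⁹ A = 1.02 nA

1.02 nA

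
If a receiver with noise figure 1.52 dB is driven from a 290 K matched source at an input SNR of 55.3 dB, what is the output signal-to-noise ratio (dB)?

By definition F = SNR_in/SNR_out, so in dB: SNR_out = SNR_in − NF
SNR_out = 55.3 − 1.52 = 53.78 dB

53.78 dB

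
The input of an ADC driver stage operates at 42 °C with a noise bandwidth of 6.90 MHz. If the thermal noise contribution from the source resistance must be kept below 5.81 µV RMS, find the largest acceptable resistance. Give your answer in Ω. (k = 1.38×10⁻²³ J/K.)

281 Ω

T = 42 °C + 273.15 = 315.15 K
Johnson–Nyquist: V_n = √(4kTRB) ⇒ R = V_n² / (4kTB)
4kTB = 4 × 1.38×10⁻²³ × 315.15 × 6.90×10⁶ = 1.20×10⁻¹³
R = (5.81×10⁻⁶)² / 1.20×10⁻¹³ = 2.81×10² Ω = 281 Ω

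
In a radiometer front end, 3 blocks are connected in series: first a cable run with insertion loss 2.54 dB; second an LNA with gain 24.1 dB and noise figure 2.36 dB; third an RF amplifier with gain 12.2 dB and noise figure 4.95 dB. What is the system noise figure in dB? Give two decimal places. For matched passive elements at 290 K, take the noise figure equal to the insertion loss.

4.92 dB

Convert to linear (a loss of L dB is a gain of −L dB): F_i = 10^(NF_i/10), G_i = 10^(G_i,dB/10)
  Stage 1: F_1 = 10^(2.54/10) = 1.795, G_1 = 10^(−2.54/10) = 0.5572
  Stage 2: F_2 = 10^(2.36/10) = 1.722, G_2 = 10^(24.1/10) = 257.0
  Stage 3: F_3 = 10^(4.95/10) = 3.126, G_3 = 10^(12.2/10) = 16.60
Friis cascade:
  F = 1.795 + (1.722 − 1)/0.5572 + (3.126 − 1)/143.2 = 3.105
NF = 10 log₁₀(3.105) = 4.92 dB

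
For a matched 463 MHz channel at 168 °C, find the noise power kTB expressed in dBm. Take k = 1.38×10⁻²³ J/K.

−85.5 dBm

T = 168 °C + 273.15 = 441.15 K
P_n = kTB = 1.38×10⁻²³ × 441.15 × 4.63×10⁸ = 2.82×10⁻¹² W
In dBm: 10 log₁₀(2.82×10⁻¹² / 10⁻³) = −85.5 dBm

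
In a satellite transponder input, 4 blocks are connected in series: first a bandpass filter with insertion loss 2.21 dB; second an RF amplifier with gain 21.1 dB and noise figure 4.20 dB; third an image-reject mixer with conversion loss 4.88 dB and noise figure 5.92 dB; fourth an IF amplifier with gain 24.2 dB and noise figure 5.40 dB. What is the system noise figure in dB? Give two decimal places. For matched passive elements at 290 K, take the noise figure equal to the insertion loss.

6.54 dB

Convert to linear (a loss of L dB is a gain of −L dB): F_i = 10^(NF_i/10), G_i = 10^(G_i,dB/10)
  Stage 1: F_1 = 10^(2.21/10) = 1.663, G_1 = 10^(−2.21/10) = 0.6012
  Stage 2: F_2 = 10^(4.20/10) = 2.630, G_2 = 10^(21.1/10) = 128.8
  Stage 3: F_3 = 10^(5.92/10) = 3.908, G_3 = 10^(−4.88/10) = 0.3251
  Stage 4: F_4 = 10^(5.40/10) = 3.467, G_4 = 10^(24.2/10) = 263.0
Friis cascade:
  F = 1.663 + (2.630 − 1)/0.6012 + (3.908 − 1)/77.45 + (3.467 − 1)/25.18 = 4.511
NF = 10 log₁₀(4.511) = 6.54 dB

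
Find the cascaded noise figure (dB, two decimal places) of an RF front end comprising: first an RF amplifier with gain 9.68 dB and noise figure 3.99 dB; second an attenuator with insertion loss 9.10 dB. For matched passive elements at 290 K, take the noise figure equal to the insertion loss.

Convert to linear (a loss of L dB is a gain of −L dB): F_i = 10^(NF_i/10), G_i = 10^(G_i,dB/10)
  Stage 1: F_1 = 10^(3.99/10) = 2.506, G_1 = 10^(9.68/10) = 9.290
  Stage 2: F_2 = 10^(9.10/10) = 8.128, G_2 = 10^(−9.10/10) = 0.1230
Friis cascade:
  F = 2.506 + (8.128 − 1)/9.290 = 3.273
NF = 10 log₁₀(3.273) = 5.15 dB

5.15 dB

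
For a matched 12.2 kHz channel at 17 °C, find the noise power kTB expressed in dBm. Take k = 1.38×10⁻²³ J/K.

−133.1 dBm

T = 17 °C + 273.15 = 290.15 K
P_n = kTB = 1.38×10⁻²³ × 290.15 × 1.22×10⁴ = 4.88×10⁻¹⁷ W
In dBm: 10 log₁₀(4.88×10⁻¹⁷ / 10⁻³) = −133.1 dBm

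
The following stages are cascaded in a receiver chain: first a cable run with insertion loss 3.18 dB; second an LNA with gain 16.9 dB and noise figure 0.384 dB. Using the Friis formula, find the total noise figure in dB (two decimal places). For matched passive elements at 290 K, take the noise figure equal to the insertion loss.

Convert to linear (a loss of L dB is a gain of −L dB): F_i = 10^(NF_i/10), G_i = 10^(G_i,dB/10)
  Stage 1: F_1 = 10^(3.18/10) = 2.080, G_1 = 10^(−3.18/10) = 0.4808
  Stage 2: F_2 = 10^(0.384/10) = 1.092, G_2 = 10^(16.9/10) = 48.98
Friis cascade:
  F = 2.080 + (1.092 − 1)/0.4808 = 2.272
NF = 10 log₁₀(2.272) = 3.56 dB

3.56 dB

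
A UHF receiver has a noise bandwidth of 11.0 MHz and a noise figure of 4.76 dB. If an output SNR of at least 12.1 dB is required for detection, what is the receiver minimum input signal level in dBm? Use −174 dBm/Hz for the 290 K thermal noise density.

−86.7 dBm

Sensitivity = −174 + 10 log₁₀(B) + NF + SNR_min
= −174 + 70.41 + 4.76 + 12.1
= −86.73 dBm → −86.7 dBm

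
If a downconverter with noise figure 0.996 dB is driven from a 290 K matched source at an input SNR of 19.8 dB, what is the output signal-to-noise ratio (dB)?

By definition F = SNR_in/SNR_out, so in dB: SNR_out = SNR_in − NF
SNR_out = 19.8 − 0.996 = 18.804 dB

18.804 dB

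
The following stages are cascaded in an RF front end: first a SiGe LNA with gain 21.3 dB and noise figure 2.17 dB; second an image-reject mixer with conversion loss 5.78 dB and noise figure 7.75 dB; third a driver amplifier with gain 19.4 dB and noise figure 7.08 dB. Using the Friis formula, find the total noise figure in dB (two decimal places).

2.55 dB

Convert to linear (a loss of L dB is a gain of −L dB): F_i = 10^(NF_i/10), G_i = 10^(G_i,dB/10)
  Stage 1: F_1 = 10^(2.17/10) = 1.648, G_1 = 10^(21.3/10) = 134.9
  Stage 2: F_2 = 10^(7.75/10) = 5.957, G_2 = 10^(−5.78/10) = 0.2642
  Stage 3: F_3 = 10^(7.08/10) = 5.105, G_3 = 10^(19.4/10) = 87.10
Friis cascade:
  F = 1.648 + (5.957 − 1)/134.9 + (5.105 − 1)/35.65 = 1.800
NF = 10 log₁₀(1.800) = 2.55 dB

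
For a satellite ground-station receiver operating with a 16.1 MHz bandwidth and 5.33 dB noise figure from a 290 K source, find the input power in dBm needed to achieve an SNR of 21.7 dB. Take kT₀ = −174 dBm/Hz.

−74.9 dBm

Sensitivity = −174 + 10 log₁₀(B) + NF + SNR_min
= −174 + 72.07 + 5.33 + 21.7
= −74.90 dBm → −74.9 dBm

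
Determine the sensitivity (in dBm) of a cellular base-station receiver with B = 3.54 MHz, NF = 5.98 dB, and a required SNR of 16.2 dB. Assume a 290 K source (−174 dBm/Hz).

−86.3 dBm

Sensitivity = −174 + 10 log₁₀(B) + NF + SNR_min
= −174 + 65.49 + 5.98 + 16.2
= −86.33 dBm → −86.3 dBm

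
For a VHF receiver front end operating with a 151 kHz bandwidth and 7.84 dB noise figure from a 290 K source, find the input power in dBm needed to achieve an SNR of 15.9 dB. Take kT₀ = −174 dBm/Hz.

−98.5 dBm

Sensitivity = −174 + 10 log₁₀(B) + NF + SNR_min
= −174 + 51.79 + 7.84 + 15.9
= −98.47 dBm → −98.5 dBm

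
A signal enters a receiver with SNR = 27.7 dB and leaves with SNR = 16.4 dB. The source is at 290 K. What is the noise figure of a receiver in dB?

11.3 dB

NF (dB) = SNR_in(dB) − SNR_out(dB) when the source is at T₀
NF = 27.7 − 16.4 = 11.3 dB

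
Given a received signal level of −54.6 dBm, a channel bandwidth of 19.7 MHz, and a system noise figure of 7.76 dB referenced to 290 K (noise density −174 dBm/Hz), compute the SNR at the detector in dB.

38.7 dB

Noise floor: N = −174 + 10 log₁₀(B) + NF
10 log₁₀(1.97×10⁷) = 72.94 dB
N = −174 + 72.94 + 7.76 = −93.30 dBm
SNR = P_sig − N = −54.6 − (−93.30) = 38.70 dB → 38.7 dB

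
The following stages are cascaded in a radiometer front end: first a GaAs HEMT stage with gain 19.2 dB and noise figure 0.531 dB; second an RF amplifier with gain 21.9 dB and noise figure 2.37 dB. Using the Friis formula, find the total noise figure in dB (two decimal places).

Convert to linear (a loss of L dB is a gain of −L dB): F_i = 10^(NF_i/10), G_i = 10^(G_i,dB/10)
  Stage 1: F_1 = 10^(0.531/10) = 1.130, G_1 = 10^(19.2/10) = 83.18
  Stage 2: F_2 = 10^(2.37/10) = 1.726, G_2 = 10^(21.9/10) = 154.9
Friis cascade:
  F = 1.130 + (1.726 − 1)/83.18 = 1.139
NF = 10 log₁₀(1.139) = 0.56 dB

0.56 dB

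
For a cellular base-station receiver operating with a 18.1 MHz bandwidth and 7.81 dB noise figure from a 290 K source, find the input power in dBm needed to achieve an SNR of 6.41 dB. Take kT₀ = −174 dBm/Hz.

Sensitivity = −174 + 10 log₁₀(B) + NF + SNR_min
= −174 + 72.58 + 7.81 + 6.41
= −87.20 dBm → −87.2 dBm

−87.2 dBm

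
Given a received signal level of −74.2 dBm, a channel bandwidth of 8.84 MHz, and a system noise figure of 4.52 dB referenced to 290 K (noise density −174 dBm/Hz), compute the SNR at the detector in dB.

Noise floor: N = −174 + 10 log₁₀(B) + NF
10 log₁₀(8.84×10⁶) = 69.46 dB
N = −174 + 69.46 + 4.52 = −100.02 dBm
SNR = P_sig − N = −74.2 − (−100.02) = 25.82 dB → 25.8 dB

25.8 dB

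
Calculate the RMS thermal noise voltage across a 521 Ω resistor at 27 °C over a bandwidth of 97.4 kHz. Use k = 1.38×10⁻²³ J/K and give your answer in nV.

917 nV

T = 27 °C + 273.15 = 300.15 K
V_n = √(4kTRB)
4kTRB = 4 × 1.38×10⁻²³ × 300.15 × 5.21×10² × 9.74×10⁴ = 8.41×10⁻¹³ V²
V_n = √(8.41×10⁻¹³) = 9.17×10⁻⁷ V = 917 nV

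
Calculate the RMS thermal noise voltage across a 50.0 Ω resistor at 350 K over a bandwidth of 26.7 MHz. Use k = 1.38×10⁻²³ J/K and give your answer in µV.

5.08 µV

V_n = √(4kTRB)
4kTRB = 4 × 1.38×10⁻²³ × 350 × 5.00×10¹ × 2.67×10⁷ = 2.58×10⁻¹¹ V²
V_n = √(2.58×10⁻¹¹) = 5.08×10⁻⁶ V = 5.08 µV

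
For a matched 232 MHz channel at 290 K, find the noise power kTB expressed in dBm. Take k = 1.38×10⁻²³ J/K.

−90.3 dBm

P_n = kTB = 1.38×10⁻²³ × 290 × 2.32×10⁸ = 9.28×10⁻¹³ W
In dBm: 10 log₁₀(9.28×10⁻¹³ / 10⁻³) = −90.3 dBm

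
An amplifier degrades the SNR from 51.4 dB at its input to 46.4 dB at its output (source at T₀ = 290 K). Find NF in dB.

NF (dB) = SNR_in(dB) − SNR_out(dB) when the source is at T₀
NF = 51.4 − 46.4 = 5.0 dB

5.0 dB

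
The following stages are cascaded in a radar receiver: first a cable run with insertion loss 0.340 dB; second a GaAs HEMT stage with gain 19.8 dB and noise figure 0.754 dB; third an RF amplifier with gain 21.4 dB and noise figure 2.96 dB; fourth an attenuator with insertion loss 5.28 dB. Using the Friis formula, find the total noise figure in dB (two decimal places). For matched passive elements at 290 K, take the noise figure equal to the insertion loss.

Convert to linear (a loss of L dB is a gain of −L dB): F_i = 10^(NF_i/10), G_i = 10^(G_i,dB/10)
  Stage 1: F_1 = 10^(0.340/10) = 1.081, G_1 = 10^(−0.340/10) = 0.9247
  Stage 2: F_2 = 10^(0.754/10) = 1.190, G_2 = 10^(19.8/10) = 95.50
  Stage 3: F_3 = 10^(2.96/10) = 1.977, G_3 = 10^(21.4/10) = 138.0
  Stage 4: F_4 = 10^(5.28/10) = 3.373, G_4 = 10^(−5.28/10) = 0.2965
Friis cascade:
  F = 1.081 + (1.190 − 1)/0.9247 + (1.977 − 1)/88.31 + (3.373 − 1)/1.219×10⁴ = 1.298
NF = 10 log₁₀(1.298) = 1.13 dB

1.13 dB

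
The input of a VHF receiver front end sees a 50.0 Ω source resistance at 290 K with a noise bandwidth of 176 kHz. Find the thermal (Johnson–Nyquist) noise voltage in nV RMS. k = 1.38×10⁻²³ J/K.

V_n = √(4kTRB)
4kTRB = 4 × 1.38×10⁻²³ × 290 × 5.00×10¹ × 1.76×10⁵ = 1.41×10⁻¹³ V²
V_n = √(1.41×10⁻¹³) = 3.75×10⁻⁷ V = 375 nV

375 nV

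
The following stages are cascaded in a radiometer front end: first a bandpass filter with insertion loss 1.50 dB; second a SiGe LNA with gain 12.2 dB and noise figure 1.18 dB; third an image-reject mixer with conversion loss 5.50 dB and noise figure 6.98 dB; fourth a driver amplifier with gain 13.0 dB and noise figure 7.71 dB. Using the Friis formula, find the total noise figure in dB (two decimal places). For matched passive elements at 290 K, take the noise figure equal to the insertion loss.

5.65 dB

Convert to linear (a loss of L dB is a gain of −L dB): F_i = 10^(NF_i/10), G_i = 10^(G_i,dB/10)
  Stage 1: F_1 = 10^(1.50/10) = 1.413, G_1 = 10^(−1.50/10) = 0.7079
  Stage 2: F_2 = 10^(1.18/10) = 1.312, G_2 = 10^(12.2/10) = 16.60
  Stage 3: F_3 = 10^(6.98/10) = 4.989, G_3 = 10^(−5.50/10) = 0.2818
  Stage 4: F_4 = 10^(7.71/10) = 5.902, G_4 = 10^(13.0/10) = 19.95
Friis cascade:
  F = 1.413 + (1.312 − 1)/0.7079 + (4.989 − 1)/11.75 + (5.902 − 1)/3.311 = 3.673
NF = 10 log₁₀(3.673) = 5.65 dB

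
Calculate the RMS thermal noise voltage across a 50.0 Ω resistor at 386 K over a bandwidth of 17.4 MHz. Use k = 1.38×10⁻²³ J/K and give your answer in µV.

4.31 µV

V_n = √(4kTRB)
4kTRB = 4 × 1.38×10⁻²³ × 386 × 5.00×10¹ × 1.74×10⁷ = 1.85×10⁻¹¹ V²
V_n = √(1.85×10⁻¹¹) = 4.31×10⁻⁶ V = 4.31 µV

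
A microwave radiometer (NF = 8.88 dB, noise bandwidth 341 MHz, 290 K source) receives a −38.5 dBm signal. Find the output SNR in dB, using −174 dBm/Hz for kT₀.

41.3 dB

Noise floor: N = −174 + 10 log₁₀(B) + NF
10 log₁₀(3.41×10⁸) = 85.33 dB
N = −174 + 85.33 + 8.88 = −79.79 dBm
SNR = P_sig − N = −38.5 − (−79.79) = 41.29 dB → 41.3 dB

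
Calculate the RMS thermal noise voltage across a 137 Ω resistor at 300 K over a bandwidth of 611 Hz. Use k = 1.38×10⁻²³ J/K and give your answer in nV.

37.2 nV

V_n = √(4kTRB)
4kTRB = 4 × 1.38×10⁻²³ × 300 × 1.37×10² × 6.11×10² = 1.39×10⁻¹⁵ V²
V_n = √(1.39×10⁻¹⁵) = 3.72×10⁻⁸ V = 37.2 nV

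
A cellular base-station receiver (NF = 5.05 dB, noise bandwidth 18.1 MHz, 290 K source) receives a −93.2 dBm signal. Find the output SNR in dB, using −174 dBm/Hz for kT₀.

Noise floor: N = −174 + 10 log₁₀(B) + NF
10 log₁₀(1.81×10⁷) = 72.58 dB
N = −174 + 72.58 + 5.05 = −96.37 dBm
SNR = P_sig − N = −93.2 − (−96.37) = 3.17 dB → 3.2 dB

3.2 dB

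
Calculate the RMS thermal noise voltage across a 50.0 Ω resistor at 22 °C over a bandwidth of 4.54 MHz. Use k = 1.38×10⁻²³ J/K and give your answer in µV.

1.92 µV

T = 22 °C + 273.15 = 295.15 K
V_n = √(4kTRB)
4kTRB = 4 × 1.38×10⁻²³ × 295.15 × 5.00×10¹ × 4.54×10⁶ = 3.70×10⁻¹² V²
V_n = √(3.70×10⁻¹²) = 1.92×10⁻⁶ V = 1.92 µV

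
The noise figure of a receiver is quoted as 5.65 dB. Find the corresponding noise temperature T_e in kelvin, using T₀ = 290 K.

F = 10^(5.65/10) = 3.67282
T_e = (F − 1)·T₀ = (3.67282 − 1) × 290 = 775 K

775 K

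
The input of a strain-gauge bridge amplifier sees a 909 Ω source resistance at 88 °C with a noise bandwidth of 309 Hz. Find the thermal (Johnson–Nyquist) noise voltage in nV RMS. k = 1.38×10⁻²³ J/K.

74.8 nV

T = 88 °C + 273.15 = 361.15 K
V_n = √(4kTRB)
4kTRB = 4 × 1.38×10⁻²³ × 361.15 × 9.09×10² × 3.09×10² = 5.60×10⁻¹⁵ V²
V_n = √(5.60×10⁻¹⁵) = 7.48×10⁻⁸ V = 74.8 nV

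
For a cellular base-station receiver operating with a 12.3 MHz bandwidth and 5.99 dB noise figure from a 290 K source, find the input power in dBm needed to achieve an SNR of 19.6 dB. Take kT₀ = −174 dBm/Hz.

Sensitivity = −174 + 10 log₁₀(B) + NF + SNR_min
= −174 + 70.9 + 5.99 + 19.6
= −77.51 dBm → −77.5 dBm

−77.5 dBm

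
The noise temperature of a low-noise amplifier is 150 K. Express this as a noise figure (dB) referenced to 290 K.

F = 1 + T_e/T₀ = 1 + 150/290 = 1.51724
NF = 10 log₁₀(1.51724) = 1.81 dB

1.81 dB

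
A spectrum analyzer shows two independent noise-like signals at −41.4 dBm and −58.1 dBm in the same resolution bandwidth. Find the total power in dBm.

−41.3 dBm

Convert to linear, add, convert back:
P₁ = 7.24×10⁻⁸ W, P₂ = 1.55×10⁻⁹ W
P_tot = 7.40×10⁻⁸ W → 10 log₁₀(P_tot / 10⁻³) = −41.3 dBm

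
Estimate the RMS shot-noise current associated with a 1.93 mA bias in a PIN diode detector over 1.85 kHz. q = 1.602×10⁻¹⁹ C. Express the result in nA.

1.07 nA

I_n = √(2qI·B)
2qI·B = 2 × 1.602×10⁻¹⁹ × 1.93×10⁻³ × 1.85×10³ = 1.14×10⁻¹⁸ A²
I_n = √(1.14×10⁻¹⁸) = 1.07×10⁻⁹ A = 1.07 nA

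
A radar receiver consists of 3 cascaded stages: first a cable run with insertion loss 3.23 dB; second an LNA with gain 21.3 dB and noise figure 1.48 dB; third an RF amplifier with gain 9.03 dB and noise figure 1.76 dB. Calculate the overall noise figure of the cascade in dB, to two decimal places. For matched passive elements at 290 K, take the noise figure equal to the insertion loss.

Convert to linear (a loss of L dB is a gain of −L dB): F_i = 10^(NF_i/10), G_i = 10^(G_i,dB/10)
  Stage 1: F_1 = 10^(3.23/10) = 2.104, G_1 = 10^(−3.23/10) = 0.4753
  Stage 2: F_2 = 10^(1.48/10) = 1.406, G_2 = 10^(21.3/10) = 134.9
  Stage 3: F_3 = 10^(1.76/10) = 1.500, G_3 = 10^(9.03/10) = 7.998
Friis cascade:
  F = 2.104 + (1.406 − 1)/0.4753 + (1.500 − 1)/64.12 = 2.966
NF = 10 log₁₀(2.966) = 4.72 dB

4.72 dB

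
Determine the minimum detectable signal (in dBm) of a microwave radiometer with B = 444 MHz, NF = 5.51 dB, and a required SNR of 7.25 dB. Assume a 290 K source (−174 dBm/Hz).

−74.8 dBm

Sensitivity = −174 + 10 log₁₀(B) + NF + SNR_min
= −174 + 86.47 + 5.51 + 7.25
= −74.77 dBm → −74.8 dBm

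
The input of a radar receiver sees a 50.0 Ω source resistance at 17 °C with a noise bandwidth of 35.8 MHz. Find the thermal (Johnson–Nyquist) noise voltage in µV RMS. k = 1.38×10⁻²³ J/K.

5.35 µV

T = 17 °C + 273.15 = 290.15 K
V_n = √(4kTRB)
4kTRB = 4 × 1.38×10⁻²³ × 290.15 × 5.00×10¹ × 3.58×10⁷ = 2.87×10⁻¹¹ V²
V_n = √(2.87×10⁻¹¹) = 5.35×10⁻⁶ V = 5.35 µV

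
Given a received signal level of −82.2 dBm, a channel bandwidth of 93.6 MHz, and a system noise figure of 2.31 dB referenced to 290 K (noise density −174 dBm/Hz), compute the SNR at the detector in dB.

9.8 dB

Noise floor: N = −174 + 10 log₁₀(B) + NF
10 log₁₀(9.36×10⁷) = 79.71 dB
N = −174 + 79.71 + 2.31 = −91.98 dBm
SNR = P_sig − N = −82.2 − (−91.98) = 9.78 dB → 9.8 dB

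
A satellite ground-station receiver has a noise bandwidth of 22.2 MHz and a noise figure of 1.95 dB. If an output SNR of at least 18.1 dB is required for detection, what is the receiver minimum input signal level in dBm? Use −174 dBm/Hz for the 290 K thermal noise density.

Sensitivity = −174 + 10 log₁₀(B) + NF + SNR_min
= −174 + 73.46 + 1.95 + 18.1
= −80.49 dBm → −80.5 dBm

−80.5 dBm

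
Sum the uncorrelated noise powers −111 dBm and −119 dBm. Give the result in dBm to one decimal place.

Convert to linear, add, convert back:
P₁ = 7.94×10⁻¹⁵ W, P₂ = 1.26×10⁻¹⁵ W
P_tot = 9.20×10⁻¹⁵ W → 10 log₁₀(P_tot / 10⁻³) = −110.4 dBm

−110.4 dBm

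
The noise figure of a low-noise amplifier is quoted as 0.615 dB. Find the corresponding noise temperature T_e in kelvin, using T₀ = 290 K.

F = 10^(0.615/10) = 1.15213
T_e = (F − 1)·T₀ = (1.15213 − 1) × 290 = 44.1 K

44.1 K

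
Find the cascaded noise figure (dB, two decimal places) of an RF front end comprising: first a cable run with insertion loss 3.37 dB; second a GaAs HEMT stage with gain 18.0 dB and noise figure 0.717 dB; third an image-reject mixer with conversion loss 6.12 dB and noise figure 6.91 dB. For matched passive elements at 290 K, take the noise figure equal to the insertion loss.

Convert to linear (a loss of L dB is a gain of −L dB): F_i = 10^(NF_i/10), G_i = 10^(G_i,dB/10)
  Stage 1: F_1 = 10^(3.37/10) = 2.173, G_1 = 10^(−3.37/10) = 0.4603
  Stage 2: F_2 = 10^(0.717/10) = 1.180, G_2 = 10^(18.0/10) = 63.10
  Stage 3: F_3 = 10^(6.91/10) = 4.909, G_3 = 10^(−6.12/10) = 0.2443
Friis cascade:
  F = 2.173 + (1.180 − 1)/0.4603 + (4.909 − 1)/29.04 = 2.697
NF = 10 log₁₀(2.697) = 4.31 dB

4.31 dB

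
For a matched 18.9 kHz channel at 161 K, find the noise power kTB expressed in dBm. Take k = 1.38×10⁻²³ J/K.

P_n = kTB = 1.38×10⁻²³ × 161 × 1.89×10⁴ = 4.20×10⁻¹⁷ W
In dBm: 10 log₁₀(4.20×10⁻¹⁷ / 10⁻³) = −133.8 dBm

−133.8 dBm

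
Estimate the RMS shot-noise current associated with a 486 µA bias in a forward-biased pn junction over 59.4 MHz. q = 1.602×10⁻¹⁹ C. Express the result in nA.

I_n = √(2qI·B)
2qI·B = 2 × 1.602×10⁻¹⁹ × 4.86×10⁻⁴ × 5.94×10⁷ = 9.25×10⁻¹⁵ A²
I_n = √(9.25×10⁻¹⁵) = 9.62×10⁻⁸ A = 96.2 nA

96.2 nA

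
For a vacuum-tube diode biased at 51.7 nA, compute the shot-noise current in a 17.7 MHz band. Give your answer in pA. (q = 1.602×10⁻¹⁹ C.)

I_n = √(2qI·B)
2qI·B = 2 × 1.602×10⁻¹⁹ × 5.17×10⁻⁸ × 1.77×10⁷ = 2.93×10⁻¹⁹ A²
I_n = √(2.93×10⁻¹⁹) = 5.41×10⁻¹⁰ A = 541 pA

541 pA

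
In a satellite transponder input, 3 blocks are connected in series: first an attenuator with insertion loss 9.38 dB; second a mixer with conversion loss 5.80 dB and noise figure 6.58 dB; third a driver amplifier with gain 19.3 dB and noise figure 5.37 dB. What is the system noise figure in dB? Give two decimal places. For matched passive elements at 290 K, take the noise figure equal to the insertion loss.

20.79 dB

Convert to linear (a loss of L dB is a gain of −L dB): F_i = 10^(NF_i/10), G_i = 10^(G_i,dB/10)
  Stage 1: F_1 = 10^(9.38/10) = 8.670, G_1 = 10^(−9.38/10) = 0.1153
  Stage 2: F_2 = 10^(6.58/10) = 4.550, G_2 = 10^(−5.80/10) = 0.2630
  Stage 3: F_3 = 10^(5.37/10) = 3.443, G_3 = 10^(19.3/10) = 85.11
Friis cascade:
  F = 8.670 + (4.550 − 1)/0.1153 + (3.443 − 1)/0.03034 = 120.0
NF = 10 log₁₀(120.0) = 20.79 dB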